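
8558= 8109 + 449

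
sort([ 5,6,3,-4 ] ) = [ - 4,  3,5, 6 ] 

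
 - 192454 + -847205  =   - 1039659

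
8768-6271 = 2497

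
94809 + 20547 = 115356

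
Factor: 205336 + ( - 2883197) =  - 2677861^1 = - 2677861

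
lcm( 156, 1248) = 1248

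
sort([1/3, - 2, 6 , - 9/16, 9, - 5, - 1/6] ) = [ - 5,  -  2,  -  9/16 , - 1/6, 1/3,  6 , 9]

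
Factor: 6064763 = 43^1*141041^1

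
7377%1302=867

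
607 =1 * 607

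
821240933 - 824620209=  - 3379276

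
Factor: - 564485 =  - 5^1*17^1*29^1*229^1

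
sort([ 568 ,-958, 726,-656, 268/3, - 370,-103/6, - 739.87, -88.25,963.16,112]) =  [-958, - 739.87,-656, - 370, - 88.25,-103/6,268/3, 112, 568,726, 963.16 ] 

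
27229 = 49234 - 22005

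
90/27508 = 45/13754 = 0.00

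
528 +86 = 614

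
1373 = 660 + 713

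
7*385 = 2695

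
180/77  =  180/77  =  2.34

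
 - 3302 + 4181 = 879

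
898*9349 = 8395402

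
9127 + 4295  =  13422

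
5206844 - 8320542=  - 3113698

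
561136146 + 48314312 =609450458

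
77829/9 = 8647 + 2/3= 8647.67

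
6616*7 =46312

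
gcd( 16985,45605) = 5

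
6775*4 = 27100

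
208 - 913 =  - 705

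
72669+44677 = 117346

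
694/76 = 347/38 = 9.13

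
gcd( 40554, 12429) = 9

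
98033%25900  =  20333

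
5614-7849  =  -2235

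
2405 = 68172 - 65767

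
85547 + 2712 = 88259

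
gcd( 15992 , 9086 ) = 2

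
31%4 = 3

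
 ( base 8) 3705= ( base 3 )2201200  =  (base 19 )59d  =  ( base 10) 1989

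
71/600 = 71/600=0.12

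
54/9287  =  54/9287 = 0.01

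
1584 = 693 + 891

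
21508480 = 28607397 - 7098917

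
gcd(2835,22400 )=35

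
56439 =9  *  6271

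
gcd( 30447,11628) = 153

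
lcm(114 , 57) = 114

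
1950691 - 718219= 1232472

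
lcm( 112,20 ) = 560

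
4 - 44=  -40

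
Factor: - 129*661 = - 85269 = - 3^1*43^1*661^1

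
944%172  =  84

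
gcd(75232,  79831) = 1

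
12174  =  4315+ 7859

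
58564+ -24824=33740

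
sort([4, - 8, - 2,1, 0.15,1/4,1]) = [ - 8 , - 2,  0.15,1/4, 1,1, 4] 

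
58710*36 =2113560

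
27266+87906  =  115172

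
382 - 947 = -565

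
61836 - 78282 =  - 16446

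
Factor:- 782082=- 2^1 *3^3*7^1*2069^1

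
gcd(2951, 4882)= 1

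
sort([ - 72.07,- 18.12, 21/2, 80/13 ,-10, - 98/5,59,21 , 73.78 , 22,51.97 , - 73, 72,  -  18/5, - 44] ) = [ -73, - 72.07, - 44 , -98/5, - 18.12, - 10, - 18/5,80/13,21/2, 21,22, 51.97,59,72, 73.78]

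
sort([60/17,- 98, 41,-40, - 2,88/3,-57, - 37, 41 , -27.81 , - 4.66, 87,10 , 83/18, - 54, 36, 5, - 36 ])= [ - 98, - 57, - 54 ,- 40,-37, - 36,-27.81,- 4.66, - 2, 60/17, 83/18, 5, 10, 88/3,  36,  41,41, 87 ] 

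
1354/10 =135 + 2/5 = 135.40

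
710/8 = 88+3/4 = 88.75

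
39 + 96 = 135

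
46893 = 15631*3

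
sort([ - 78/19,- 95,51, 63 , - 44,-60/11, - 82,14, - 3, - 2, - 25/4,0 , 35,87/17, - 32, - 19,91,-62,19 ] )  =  [ - 95, - 82 , - 62, - 44, - 32, - 19, - 25/4,  -  60/11, - 78/19, - 3, - 2,0, 87/17 , 14,19 , 35, 51,63,91]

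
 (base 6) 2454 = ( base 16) 262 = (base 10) 610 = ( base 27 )MG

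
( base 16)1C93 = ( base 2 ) 1110010010011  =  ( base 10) 7315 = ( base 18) 14a7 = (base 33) 6nm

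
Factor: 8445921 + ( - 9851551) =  - 2^1 * 5^1*29^1*37^1*131^1  =  - 1405630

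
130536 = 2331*56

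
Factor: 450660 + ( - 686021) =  - 7^1*33623^1 = - 235361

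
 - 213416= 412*( - 518 )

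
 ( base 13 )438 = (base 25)13n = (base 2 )1011010011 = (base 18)243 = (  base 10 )723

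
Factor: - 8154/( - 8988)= 2^(  -  1 )*3^2*7^( - 1)*107^( - 1)*151^1 = 1359/1498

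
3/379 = 3/379 = 0.01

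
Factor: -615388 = -2^2*23^1*6689^1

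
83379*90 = 7504110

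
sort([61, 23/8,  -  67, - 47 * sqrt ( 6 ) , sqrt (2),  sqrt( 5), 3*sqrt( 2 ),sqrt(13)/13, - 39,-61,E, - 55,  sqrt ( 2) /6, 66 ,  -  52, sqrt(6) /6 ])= [-47*sqrt(6) , - 67, -61, - 55 ,  -  52, - 39,  sqrt( 2) /6, sqrt( 13) /13, sqrt( 6)/6, sqrt ( 2), sqrt( 5),  E , 23/8, 3*sqrt( 2), 61, 66 ]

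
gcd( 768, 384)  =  384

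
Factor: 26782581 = 3^1*7^1*1275361^1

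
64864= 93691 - 28827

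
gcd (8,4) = 4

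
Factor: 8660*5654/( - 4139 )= -2^3 * 5^1*11^1*257^1* 433^1*4139^(-1)=- 48963640/4139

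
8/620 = 2/155 = 0.01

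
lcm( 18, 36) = 36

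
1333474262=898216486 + 435257776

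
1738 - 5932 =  - 4194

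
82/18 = 41/9 = 4.56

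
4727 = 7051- 2324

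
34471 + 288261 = 322732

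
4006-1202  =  2804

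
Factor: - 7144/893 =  - 2^3  =  - 8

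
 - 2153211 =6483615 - 8636826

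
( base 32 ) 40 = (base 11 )107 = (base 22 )5I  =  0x80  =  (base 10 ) 128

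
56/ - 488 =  - 1 + 54/61=- 0.11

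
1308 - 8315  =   - 7007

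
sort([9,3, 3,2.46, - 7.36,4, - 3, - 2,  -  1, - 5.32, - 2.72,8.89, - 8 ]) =[ - 8, - 7.36, - 5.32,-3, - 2.72  , - 2,  -  1,2.46  ,  3, 3,4,8.89, 9]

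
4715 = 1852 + 2863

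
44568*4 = 178272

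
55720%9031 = 1534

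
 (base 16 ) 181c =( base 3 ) 22110121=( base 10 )6172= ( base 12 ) 36a4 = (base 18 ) 110G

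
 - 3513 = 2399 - 5912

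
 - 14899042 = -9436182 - 5462860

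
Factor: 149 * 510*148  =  11246520 = 2^3*3^1*5^1*17^1*37^1*149^1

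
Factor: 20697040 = 2^4*5^1*7^1*13^1*2843^1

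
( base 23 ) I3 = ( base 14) 21B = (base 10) 417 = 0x1A1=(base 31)DE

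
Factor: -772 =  - 2^2*193^1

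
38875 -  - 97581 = 136456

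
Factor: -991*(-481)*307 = 13^1*37^1*307^1 * 991^1 = 146337997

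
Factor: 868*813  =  705684 =2^2*3^1 * 7^1 * 31^1*271^1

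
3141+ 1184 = 4325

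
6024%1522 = 1458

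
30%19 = 11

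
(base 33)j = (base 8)23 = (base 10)19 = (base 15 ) 14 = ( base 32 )J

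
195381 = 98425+96956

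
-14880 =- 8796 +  - 6084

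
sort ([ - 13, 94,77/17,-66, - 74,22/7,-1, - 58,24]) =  [-74, - 66,-58, - 13, - 1,22/7,77/17,24, 94]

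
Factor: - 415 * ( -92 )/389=2^2 *5^1*23^1*83^1 * 389^( - 1) = 38180/389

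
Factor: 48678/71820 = 61/90 = 2^(  -  1)*3^(  -  2) * 5^( - 1)*61^1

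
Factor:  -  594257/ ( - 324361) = 37^1*16061^1*324361^(-1)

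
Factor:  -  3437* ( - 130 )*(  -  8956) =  - 2^3*5^1*7^1*13^1 * 491^1*2239^1   =  - 4001630360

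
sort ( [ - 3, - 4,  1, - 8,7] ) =[ - 8  ,  -  4, - 3,  1, 7 ] 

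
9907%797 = 343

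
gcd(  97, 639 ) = 1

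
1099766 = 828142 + 271624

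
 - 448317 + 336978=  - 111339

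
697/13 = 53 + 8/13 = 53.62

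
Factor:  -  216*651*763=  - 2^3 * 3^4 * 7^2*31^1*109^1  =  - 107290008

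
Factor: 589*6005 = 5^1*19^1*31^1*1201^1 =3536945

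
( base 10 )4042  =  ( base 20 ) A22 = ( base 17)DGD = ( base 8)7712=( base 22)87G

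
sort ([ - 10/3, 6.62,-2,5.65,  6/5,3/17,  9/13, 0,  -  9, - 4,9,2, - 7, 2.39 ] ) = [-9, - 7,-4,-10/3, - 2,0,3/17, 9/13,6/5,2, 2.39,5.65,6.62,9] 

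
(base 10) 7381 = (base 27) a3a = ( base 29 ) 8MF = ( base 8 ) 16325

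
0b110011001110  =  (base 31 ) 3CN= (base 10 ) 3278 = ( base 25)563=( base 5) 101103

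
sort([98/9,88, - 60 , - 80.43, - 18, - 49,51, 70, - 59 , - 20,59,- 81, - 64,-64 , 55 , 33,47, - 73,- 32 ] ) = [ -81, - 80.43, - 73, - 64 , - 64, - 60, - 59, - 49 , - 32, - 20,  -  18, 98/9, 33,  47, 51, 55, 59,  70 , 88 ]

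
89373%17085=3948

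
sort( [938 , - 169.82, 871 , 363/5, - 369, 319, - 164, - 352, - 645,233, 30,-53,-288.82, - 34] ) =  [ - 645, - 369, - 352, - 288.82, - 169.82, - 164, - 53,  -  34,30,363/5,233, 319,871,  938 ]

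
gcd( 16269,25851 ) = 3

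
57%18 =3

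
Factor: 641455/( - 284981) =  - 5^1*19^(- 1)*53^( - 1 )*283^( - 1)*128291^1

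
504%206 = 92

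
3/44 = 3/44  =  0.07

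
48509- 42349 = 6160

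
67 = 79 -12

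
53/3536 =53/3536 =0.01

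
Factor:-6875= -5^4 * 11^1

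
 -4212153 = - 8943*471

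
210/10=21 = 21.00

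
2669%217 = 65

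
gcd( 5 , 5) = 5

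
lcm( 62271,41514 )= 124542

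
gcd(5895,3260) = 5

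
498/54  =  83/9 = 9.22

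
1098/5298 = 183/883 = 0.21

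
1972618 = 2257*874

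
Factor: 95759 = 31^1*3089^1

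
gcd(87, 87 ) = 87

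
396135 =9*44015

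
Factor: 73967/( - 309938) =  - 2^(-1 )*17^1*19^1*31^( - 1)*229^1*4999^( - 1 )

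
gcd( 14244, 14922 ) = 6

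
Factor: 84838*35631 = 3022862778 = 2^1 *3^2*13^2*37^1*107^1*251^1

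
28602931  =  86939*329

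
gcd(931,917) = 7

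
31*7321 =226951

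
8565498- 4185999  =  4379499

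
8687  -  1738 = 6949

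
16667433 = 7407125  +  9260308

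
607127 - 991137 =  -384010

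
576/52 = 144/13 =11.08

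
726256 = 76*9556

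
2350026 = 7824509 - 5474483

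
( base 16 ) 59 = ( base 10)89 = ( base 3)10022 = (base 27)38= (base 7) 155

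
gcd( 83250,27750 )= 27750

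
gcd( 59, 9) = 1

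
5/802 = 5/802 = 0.01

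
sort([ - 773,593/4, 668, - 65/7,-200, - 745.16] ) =[ - 773, - 745.16, - 200, - 65/7,593/4,668]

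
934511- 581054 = 353457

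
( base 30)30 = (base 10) 90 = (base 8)132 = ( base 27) 39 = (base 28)36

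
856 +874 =1730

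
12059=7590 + 4469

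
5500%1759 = 223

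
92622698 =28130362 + 64492336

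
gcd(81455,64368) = 1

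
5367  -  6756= - 1389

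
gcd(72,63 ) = 9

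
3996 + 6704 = 10700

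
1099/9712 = 1099/9712 = 0.11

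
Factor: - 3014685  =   - 3^3*5^1*  137^1  *163^1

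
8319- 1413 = 6906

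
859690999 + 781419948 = 1641110947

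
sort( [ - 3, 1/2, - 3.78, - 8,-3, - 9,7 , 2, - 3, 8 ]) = [-9,  -  8, - 3.78, - 3, - 3, - 3,1/2, 2, 7,  8] 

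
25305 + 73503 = 98808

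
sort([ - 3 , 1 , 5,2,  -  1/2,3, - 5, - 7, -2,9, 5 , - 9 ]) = [-9,- 7, -5, - 3, - 2 ,-1/2,  1,  2,3,  5,5, 9 ]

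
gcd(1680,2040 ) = 120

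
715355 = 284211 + 431144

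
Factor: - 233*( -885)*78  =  16083990 = 2^1*3^2*5^1*13^1*59^1*233^1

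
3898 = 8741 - 4843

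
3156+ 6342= 9498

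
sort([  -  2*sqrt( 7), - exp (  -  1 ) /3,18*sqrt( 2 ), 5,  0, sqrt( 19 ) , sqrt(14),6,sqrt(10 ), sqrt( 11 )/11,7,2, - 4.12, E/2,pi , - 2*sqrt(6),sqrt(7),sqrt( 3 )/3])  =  [  -  2*sqrt(  7), - 2*sqrt( 6), - 4.12 , - exp( - 1)/3,0,sqrt(11)/11 , sqrt( 3 ) /3,E/2, 2,  sqrt(7 ),pi, sqrt( 10),sqrt( 14),sqrt( 19),5,6,7, 18*sqrt( 2)] 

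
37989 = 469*81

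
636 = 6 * 106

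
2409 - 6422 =- 4013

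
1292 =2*646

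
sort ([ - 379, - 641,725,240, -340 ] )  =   [  -  641, - 379, - 340,240,725 ]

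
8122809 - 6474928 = 1647881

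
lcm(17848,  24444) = 1124424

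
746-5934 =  - 5188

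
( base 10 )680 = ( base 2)1010101000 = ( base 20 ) 1E0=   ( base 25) 125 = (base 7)1661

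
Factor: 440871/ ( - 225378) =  - 223/114= - 2^( - 1 )*3^( - 1)*19^( - 1)*223^1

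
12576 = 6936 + 5640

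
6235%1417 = 567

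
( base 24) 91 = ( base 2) 11011001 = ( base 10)217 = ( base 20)AH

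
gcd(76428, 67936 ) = 8492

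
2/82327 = 2/82327 =0.00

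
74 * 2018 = 149332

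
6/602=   3/301 = 0.01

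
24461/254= 96 + 77/254 = 96.30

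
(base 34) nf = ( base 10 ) 797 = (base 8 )1435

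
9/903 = 3/301 = 0.01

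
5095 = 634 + 4461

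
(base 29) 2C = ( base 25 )2K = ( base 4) 1012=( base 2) 1000110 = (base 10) 70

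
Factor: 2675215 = 5^1*479^1*1117^1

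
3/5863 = 3/5863=0.00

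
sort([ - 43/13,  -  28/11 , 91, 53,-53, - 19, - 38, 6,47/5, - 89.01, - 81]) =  [ - 89.01, - 81, - 53, - 38,-19, - 43/13, - 28/11, 6,47/5, 53, 91]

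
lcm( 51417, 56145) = 4884615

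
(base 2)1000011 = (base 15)47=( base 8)103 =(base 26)2f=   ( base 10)67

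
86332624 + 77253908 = 163586532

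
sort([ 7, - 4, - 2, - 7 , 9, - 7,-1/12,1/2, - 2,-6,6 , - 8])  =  [- 8, - 7, - 7, - 6,-4 , - 2,- 2, - 1/12,1/2,6 , 7,9 ] 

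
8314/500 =16 + 157/250 = 16.63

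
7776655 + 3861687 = 11638342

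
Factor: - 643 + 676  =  3^1*11^1  =  33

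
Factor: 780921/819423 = 933/979 = 3^1*11^(- 1 )*89^( - 1 )*311^1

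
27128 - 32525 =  - 5397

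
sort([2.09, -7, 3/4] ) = [ - 7 , 3/4, 2.09 ]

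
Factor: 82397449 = 82397449^1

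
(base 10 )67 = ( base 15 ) 47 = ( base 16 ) 43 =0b1000011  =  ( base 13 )52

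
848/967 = 848/967 = 0.88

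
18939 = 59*321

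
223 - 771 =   -  548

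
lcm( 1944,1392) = 112752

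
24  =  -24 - - 48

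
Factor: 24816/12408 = 2 = 2^1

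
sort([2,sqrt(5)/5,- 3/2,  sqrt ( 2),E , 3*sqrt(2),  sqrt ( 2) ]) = [  -  3/2,sqrt ( 5)/5,sqrt( 2 ), sqrt( 2 ),  2,E , 3*sqrt ( 2 ) ] 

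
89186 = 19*4694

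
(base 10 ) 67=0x43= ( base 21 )34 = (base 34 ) 1x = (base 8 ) 103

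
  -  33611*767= - 25779637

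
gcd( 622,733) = 1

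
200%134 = 66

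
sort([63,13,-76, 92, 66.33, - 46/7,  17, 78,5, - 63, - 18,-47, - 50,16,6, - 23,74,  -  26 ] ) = [ - 76, - 63, - 50, - 47, - 26, - 23,-18, - 46/7, 5,6, 13,  16,17,63,66.33,74,78,92]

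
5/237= 5/237 =0.02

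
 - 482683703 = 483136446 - 965820149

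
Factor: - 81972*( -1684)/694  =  69020424/347 = 2^3*3^4*11^1*23^1*347^( - 1)*421^1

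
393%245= 148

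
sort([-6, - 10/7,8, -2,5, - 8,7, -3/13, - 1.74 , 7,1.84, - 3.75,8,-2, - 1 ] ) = [ - 8, - 6,-3.75, - 2, - 2, - 1.74, - 10/7, - 1, - 3/13,1.84,5,7, 7,8,8] 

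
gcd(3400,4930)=170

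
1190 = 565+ 625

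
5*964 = 4820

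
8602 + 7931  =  16533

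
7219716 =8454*854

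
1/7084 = 1/7084 = 0.00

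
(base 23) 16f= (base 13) 406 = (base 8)1252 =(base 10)682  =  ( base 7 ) 1663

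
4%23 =4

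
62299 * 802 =49963798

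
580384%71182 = 10928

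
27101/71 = 27101/71= 381.70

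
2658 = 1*2658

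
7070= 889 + 6181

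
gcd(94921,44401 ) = 1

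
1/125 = 1/125 = 0.01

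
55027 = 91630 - 36603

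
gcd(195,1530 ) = 15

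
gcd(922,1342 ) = 2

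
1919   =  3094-1175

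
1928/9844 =482/2461 = 0.20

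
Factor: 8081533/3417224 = 2^( - 3 )*23^2*79^( - 1)*5407^( - 1) * 15277^1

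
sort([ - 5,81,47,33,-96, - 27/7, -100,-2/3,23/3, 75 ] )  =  [ - 100,-96, - 5,- 27/7, - 2/3,23/3,33 , 47,75, 81]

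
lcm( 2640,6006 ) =240240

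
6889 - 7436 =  - 547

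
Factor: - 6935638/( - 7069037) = 2^1 * 3467819^1*7069037^( -1) 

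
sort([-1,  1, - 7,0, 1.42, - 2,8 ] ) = [ - 7, - 2, - 1, 0, 1, 1.42, 8]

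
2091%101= 71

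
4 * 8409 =33636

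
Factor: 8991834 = 2^1*3^1  *337^1  *4447^1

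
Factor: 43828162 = 2^1  *7^1*3130583^1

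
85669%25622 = 8803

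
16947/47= 360+27/47 = 360.57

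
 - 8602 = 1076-9678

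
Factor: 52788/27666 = 2^1*3^(-1 ) *29^( - 1)*83^1 = 166/87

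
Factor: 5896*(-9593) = -2^3 * 11^1*53^1*67^1*181^1 = - 56560328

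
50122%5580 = 5482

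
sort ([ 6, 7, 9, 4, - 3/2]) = [ - 3/2, 4, 6,  7,9] 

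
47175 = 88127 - 40952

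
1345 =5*269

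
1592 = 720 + 872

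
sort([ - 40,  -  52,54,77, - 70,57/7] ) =[ -70,  -  52 ,-40,57/7,54, 77]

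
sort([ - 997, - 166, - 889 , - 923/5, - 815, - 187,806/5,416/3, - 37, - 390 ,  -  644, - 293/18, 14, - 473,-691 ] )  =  [ - 997,-889, - 815, - 691, - 644, - 473,-390, - 187, - 923/5,  -  166, - 37, - 293/18, 14, 416/3, 806/5]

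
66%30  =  6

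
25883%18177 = 7706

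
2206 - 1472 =734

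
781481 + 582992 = 1364473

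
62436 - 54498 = 7938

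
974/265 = 974/265  =  3.68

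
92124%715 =604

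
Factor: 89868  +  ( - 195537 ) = -105669 = - 3^2*59^1*199^1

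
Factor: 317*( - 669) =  - 212073 = -3^1* 223^1*317^1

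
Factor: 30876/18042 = 2^1*83^1*97^(- 1 ) = 166/97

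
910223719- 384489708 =525734011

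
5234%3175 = 2059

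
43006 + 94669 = 137675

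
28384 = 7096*4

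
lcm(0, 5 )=0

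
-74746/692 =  - 37373/346 =-108.01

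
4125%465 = 405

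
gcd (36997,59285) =1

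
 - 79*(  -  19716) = 1557564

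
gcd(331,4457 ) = 1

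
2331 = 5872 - 3541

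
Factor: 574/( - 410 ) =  - 5^( - 1)*7^1  =  - 7/5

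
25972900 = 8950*2902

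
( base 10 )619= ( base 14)323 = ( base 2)1001101011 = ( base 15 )2b4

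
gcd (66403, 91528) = 1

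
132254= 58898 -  - 73356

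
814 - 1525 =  - 711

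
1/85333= 1/85333 = 0.00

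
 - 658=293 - 951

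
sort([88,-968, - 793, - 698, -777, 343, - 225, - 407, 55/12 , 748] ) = [ - 968, - 793 , - 777,-698, - 407, - 225,55/12,88,343,748 ] 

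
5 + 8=13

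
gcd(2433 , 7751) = 1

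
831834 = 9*92426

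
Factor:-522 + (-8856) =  - 9378 = - 2^1*3^2*521^1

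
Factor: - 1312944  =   - 2^4 *3^1*17^1*1609^1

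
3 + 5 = 8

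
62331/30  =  20777/10  =  2077.70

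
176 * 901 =158576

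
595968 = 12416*48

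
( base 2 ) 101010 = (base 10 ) 42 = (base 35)17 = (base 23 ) 1j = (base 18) 26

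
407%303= 104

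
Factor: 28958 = 2^1*14479^1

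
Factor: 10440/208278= 2^2*3^( - 1 )*5^1* 7^( - 1)* 19^( - 1) = 20/399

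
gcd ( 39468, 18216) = 3036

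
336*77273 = 25963728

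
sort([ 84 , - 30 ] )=[  -  30,84]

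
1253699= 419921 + 833778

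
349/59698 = 349/59698 = 0.01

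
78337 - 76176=2161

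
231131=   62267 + 168864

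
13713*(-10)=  - 137130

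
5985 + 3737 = 9722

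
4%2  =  0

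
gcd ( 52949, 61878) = 1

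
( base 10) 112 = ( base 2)1110000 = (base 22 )52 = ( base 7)220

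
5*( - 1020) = -5100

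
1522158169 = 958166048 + 563992121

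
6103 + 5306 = 11409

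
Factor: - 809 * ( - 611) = 13^1*47^1*809^1 = 494299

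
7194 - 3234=3960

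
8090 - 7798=292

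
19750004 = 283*69788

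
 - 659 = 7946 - 8605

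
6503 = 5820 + 683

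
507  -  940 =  - 433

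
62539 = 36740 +25799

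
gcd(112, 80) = 16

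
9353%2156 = 729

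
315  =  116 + 199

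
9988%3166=490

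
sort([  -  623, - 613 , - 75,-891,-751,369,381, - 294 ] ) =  [ - 891, - 751, - 623,  -  613, - 294, - 75,369,381]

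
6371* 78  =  496938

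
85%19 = 9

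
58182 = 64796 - 6614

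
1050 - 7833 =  - 6783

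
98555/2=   49277 + 1/2 = 49277.50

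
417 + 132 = 549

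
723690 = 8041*90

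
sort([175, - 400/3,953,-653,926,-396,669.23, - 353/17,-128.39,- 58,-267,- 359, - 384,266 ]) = [ - 653, - 396,-384 , - 359, - 267,  -  400/3 ,  -  128.39, - 58, - 353/17,175,266,669.23,926, 953]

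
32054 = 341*94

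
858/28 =30+9/14 =30.64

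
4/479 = 4/479 = 0.01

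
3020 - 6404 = -3384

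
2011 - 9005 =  - 6994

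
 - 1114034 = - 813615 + -300419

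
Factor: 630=2^1*3^2* 5^1*7^1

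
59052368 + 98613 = 59150981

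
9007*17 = 153119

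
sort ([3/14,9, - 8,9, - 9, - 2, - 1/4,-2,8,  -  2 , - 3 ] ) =[ - 9, - 8, - 3, - 2,-2, - 2, - 1/4, 3/14,8, 9,9 ] 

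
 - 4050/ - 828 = 225/46 = 4.89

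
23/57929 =23/57929 = 0.00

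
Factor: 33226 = 2^1*37^1 * 449^1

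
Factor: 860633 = 29^1*59^1*503^1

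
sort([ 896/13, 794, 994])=[ 896/13,794, 994]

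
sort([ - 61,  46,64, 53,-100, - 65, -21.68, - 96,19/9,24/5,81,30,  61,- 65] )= [- 100,  -  96, - 65, - 65, -61,- 21.68,19/9,24/5 , 30,46, 53,61,64,81]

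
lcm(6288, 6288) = 6288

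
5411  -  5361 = 50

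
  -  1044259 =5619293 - 6663552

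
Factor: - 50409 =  - 3^3*1867^1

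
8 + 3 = 11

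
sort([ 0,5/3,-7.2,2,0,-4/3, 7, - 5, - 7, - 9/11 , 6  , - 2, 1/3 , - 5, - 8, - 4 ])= [ - 8, - 7.2, - 7, - 5,-5, - 4, - 2 , - 4/3, - 9/11, 0,0,  1/3, 5/3,2, 6, 7]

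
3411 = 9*379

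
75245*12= 902940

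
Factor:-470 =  - 2^1 * 5^1 * 47^1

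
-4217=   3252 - 7469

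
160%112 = 48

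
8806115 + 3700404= 12506519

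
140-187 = -47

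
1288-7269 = -5981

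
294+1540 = 1834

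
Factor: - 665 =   -  5^1*7^1*19^1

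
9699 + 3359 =13058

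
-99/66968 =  - 1 + 6079/6088 = -  0.00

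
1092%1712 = 1092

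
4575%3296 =1279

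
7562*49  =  370538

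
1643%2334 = 1643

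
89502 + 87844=177346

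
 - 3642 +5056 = 1414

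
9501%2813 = 1062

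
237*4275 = 1013175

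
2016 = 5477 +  - 3461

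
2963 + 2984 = 5947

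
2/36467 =2/36467 =0.00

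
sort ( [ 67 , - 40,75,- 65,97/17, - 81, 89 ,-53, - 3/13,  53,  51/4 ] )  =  [ - 81 , - 65, - 53,  -  40, - 3/13, 97/17, 51/4, 53, 67, 75, 89]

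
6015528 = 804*7482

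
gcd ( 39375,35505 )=45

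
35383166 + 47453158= 82836324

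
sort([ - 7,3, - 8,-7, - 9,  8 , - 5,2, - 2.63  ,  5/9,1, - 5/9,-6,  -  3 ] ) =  [-9, - 8, - 7, - 7, - 6, - 5, - 3 , - 2.63, - 5/9, 5/9, 1, 2,  3 , 8]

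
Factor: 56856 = 2^3*3^1 * 23^1* 103^1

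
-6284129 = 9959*( - 631)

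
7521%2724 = 2073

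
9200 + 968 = 10168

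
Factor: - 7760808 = - 2^3*3^2*11^1*41^1 *239^1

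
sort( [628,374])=[ 374, 628 ] 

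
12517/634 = 19+471/634 = 19.74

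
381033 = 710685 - 329652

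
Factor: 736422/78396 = 883/94  =  2^ ( - 1)*47^( - 1)*883^1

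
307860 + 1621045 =1928905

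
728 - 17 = 711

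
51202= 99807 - 48605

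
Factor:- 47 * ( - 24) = 2^3* 3^1*47^1 = 1128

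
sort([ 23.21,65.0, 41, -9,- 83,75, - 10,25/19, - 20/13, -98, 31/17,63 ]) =[ - 98, - 83, - 10, - 9, - 20/13,25/19,31/17,23.21,41 , 63, 65.0, 75] 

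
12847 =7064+5783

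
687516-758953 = -71437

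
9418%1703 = 903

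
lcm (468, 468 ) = 468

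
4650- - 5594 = 10244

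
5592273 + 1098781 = 6691054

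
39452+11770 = 51222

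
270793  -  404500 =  - 133707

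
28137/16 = 28137/16 =1758.56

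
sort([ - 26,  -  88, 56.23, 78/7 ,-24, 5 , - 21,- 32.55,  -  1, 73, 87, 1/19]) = [- 88,-32.55,-26,  -  24,-21 , - 1, 1/19, 5, 78/7,56.23, 73,87]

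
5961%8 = 1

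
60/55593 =20/18531  =  0.00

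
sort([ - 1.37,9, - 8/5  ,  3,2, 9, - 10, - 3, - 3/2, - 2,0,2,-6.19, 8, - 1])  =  [  -  10, - 6.19,-3,  -  2, - 8/5, - 3/2 , - 1.37, - 1,0,2,2,  3, 8,9,9]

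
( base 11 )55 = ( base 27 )26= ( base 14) 44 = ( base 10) 60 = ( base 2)111100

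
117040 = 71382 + 45658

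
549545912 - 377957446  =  171588466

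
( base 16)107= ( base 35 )7I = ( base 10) 263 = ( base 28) 9b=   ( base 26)a3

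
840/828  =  1 + 1/69  =  1.01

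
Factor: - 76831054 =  - 2^1*3697^1*10391^1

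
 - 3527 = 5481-9008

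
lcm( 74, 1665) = 3330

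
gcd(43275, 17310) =8655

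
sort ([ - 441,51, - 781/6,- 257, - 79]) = [ - 441, - 257, - 781/6,- 79,51]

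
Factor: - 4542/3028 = -3/2 = - 2^( - 1)*3^1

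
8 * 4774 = 38192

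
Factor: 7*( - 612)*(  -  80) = 342720  =  2^6*3^2*5^1*7^1  *17^1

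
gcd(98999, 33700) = 1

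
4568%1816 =936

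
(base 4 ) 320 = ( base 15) 3b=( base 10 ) 56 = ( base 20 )2g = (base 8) 70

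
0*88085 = 0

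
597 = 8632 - 8035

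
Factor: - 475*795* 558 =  - 2^1*3^3*5^3*19^1*31^1*53^1  =  - 210714750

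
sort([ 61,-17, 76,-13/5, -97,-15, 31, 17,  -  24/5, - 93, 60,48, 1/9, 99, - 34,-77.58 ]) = [ - 97,-93, - 77.58, - 34, - 17,-15, - 24/5 ,-13/5,1/9, 17,31, 48, 60, 61, 76, 99 ] 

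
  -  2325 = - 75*31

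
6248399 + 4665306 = 10913705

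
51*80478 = 4104378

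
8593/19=452 + 5/19 = 452.26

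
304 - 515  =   - 211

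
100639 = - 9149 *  ( - 11)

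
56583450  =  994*56925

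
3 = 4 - 1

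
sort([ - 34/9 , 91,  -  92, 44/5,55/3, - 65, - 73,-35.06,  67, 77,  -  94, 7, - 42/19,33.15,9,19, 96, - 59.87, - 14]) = [ -94, - 92, - 73, - 65, - 59.87, - 35.06, - 14, - 34/9, - 42/19,7,  44/5, 9,55/3,19, 33.15, 67, 77, 91,96]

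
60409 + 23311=83720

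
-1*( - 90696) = 90696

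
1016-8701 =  - 7685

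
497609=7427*67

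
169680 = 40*4242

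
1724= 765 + 959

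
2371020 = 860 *2757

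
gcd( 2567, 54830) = 1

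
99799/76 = 1313 + 11/76 = 1313.14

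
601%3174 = 601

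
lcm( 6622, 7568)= 52976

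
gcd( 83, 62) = 1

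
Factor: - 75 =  - 3^1*5^2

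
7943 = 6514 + 1429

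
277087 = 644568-367481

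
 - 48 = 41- 89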